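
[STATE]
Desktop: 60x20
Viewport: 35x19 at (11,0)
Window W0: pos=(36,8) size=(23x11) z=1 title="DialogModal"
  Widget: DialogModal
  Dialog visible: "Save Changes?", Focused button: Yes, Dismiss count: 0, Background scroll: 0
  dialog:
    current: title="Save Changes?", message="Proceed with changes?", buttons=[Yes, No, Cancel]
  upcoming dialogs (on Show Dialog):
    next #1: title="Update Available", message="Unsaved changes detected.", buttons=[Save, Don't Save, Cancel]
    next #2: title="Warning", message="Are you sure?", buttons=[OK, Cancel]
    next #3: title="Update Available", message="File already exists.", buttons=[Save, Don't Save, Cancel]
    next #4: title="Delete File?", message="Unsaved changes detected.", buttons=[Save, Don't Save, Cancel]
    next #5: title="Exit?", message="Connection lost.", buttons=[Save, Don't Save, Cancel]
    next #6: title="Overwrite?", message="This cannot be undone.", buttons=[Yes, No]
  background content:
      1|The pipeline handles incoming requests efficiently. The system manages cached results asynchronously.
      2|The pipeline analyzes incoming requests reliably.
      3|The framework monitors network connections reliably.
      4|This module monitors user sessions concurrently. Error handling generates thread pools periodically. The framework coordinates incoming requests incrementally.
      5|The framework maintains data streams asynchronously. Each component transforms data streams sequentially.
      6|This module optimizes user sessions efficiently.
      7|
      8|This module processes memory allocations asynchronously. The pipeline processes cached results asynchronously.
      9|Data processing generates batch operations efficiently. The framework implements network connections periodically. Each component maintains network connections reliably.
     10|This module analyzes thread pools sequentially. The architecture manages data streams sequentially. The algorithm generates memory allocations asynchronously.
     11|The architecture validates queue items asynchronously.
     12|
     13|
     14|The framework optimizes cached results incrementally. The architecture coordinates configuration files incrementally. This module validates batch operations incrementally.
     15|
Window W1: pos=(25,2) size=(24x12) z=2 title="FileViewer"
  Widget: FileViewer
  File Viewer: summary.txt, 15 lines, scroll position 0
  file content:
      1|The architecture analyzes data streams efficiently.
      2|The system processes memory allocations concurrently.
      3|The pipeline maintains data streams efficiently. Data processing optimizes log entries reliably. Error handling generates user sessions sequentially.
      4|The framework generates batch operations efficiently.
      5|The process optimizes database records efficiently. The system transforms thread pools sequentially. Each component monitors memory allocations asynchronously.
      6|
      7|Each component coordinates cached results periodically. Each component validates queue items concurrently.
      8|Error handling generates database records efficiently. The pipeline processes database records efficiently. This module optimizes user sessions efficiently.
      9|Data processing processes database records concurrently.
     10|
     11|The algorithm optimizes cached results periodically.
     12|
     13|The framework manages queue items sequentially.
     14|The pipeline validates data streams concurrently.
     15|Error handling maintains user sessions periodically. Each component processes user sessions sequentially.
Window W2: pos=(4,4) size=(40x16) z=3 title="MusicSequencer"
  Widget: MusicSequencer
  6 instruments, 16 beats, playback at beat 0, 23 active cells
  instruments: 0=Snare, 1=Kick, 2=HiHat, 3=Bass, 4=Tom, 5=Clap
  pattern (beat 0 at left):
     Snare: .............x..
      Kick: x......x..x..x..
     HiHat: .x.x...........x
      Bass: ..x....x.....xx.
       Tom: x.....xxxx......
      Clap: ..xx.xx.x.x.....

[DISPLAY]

                                   
                                   
              ┏━━━━━━━━━━━━━━━━━━━━
              ┃ FileViewer         
━━━━━━━━━━━━━━━━━━━━━━━━━━━━━━━━┓──
Sequencer                       ┃na
────────────────────────────────┨es
▼123456789012345                ┃ai
·············█··                ┃ra
█······█··█··█··                ┃ze
·█·█···········█                ┃  
··█····█·····██·                ┃rd
█·····████······                ┃er
··██·██·█·█·····                ┃━━
                                ┃ee
                                ┃] 
                                ┃──
                                ┃  
                                ┃━━


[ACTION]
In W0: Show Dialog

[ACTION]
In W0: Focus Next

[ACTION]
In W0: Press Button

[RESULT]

                                   
                                   
              ┏━━━━━━━━━━━━━━━━━━━━
              ┃ FileViewer         
━━━━━━━━━━━━━━━━━━━━━━━━━━━━━━━━┓──
Sequencer                       ┃na
────────────────────────────────┨es
▼123456789012345                ┃ai
·············█··                ┃ra
█······█··█··█··                ┃ze
·█·█···········█                ┃  
··█····█·····██·                ┃rd
█·····████······                ┃er
··██·██·█·█·····                ┃━━
                                ┃du
                                ┃me
                                ┃du
                                ┃  
                                ┃━━


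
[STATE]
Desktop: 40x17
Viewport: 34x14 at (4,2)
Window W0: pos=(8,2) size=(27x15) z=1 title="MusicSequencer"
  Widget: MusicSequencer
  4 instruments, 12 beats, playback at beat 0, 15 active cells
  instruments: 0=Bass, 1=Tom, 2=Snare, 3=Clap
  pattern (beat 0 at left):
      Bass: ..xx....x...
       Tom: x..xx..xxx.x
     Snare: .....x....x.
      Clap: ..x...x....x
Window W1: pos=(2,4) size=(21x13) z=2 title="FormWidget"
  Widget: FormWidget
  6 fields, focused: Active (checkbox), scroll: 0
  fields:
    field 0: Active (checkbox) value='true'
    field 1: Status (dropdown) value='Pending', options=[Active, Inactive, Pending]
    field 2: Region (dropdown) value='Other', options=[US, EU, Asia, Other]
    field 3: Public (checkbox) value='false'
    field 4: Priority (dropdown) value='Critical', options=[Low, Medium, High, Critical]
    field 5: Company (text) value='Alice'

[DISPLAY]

    ┏━━━━━━━━━━━━━━━━━━━━━━━━━┓   
    ┃ MusicSequencer          ┃   
━━━━━━━━━━━━━━━━━━┓───────────┨   
FormWidget        ┃8901       ┃   
──────────────────┨█···       ┃   
 Active:     [x]  ┃██·█       ┃   
 Status:     [Pe▼]┃··█·       ┃   
 Region:     [Ot▼]┃···█       ┃   
 Public:     [ ]  ┃           ┃   
 Priority:   [Cr▼]┃           ┃   
 Company:    [Ali]┃           ┃   
                  ┃           ┃   
                  ┃           ┃   
                  ┃           ┃   


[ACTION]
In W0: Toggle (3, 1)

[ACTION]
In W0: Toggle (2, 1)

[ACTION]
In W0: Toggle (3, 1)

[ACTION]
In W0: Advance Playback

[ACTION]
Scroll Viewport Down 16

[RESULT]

    ┃ MusicSequencer          ┃   
━━━━━━━━━━━━━━━━━━┓───────────┨   
FormWidget        ┃8901       ┃   
──────────────────┨█···       ┃   
 Active:     [x]  ┃██·█       ┃   
 Status:     [Pe▼]┃··█·       ┃   
 Region:     [Ot▼]┃···█       ┃   
 Public:     [ ]  ┃           ┃   
 Priority:   [Cr▼]┃           ┃   
 Company:    [Ali]┃           ┃   
                  ┃           ┃   
                  ┃           ┃   
                  ┃           ┃   
━━━━━━━━━━━━━━━━━━┛━━━━━━━━━━━┛   


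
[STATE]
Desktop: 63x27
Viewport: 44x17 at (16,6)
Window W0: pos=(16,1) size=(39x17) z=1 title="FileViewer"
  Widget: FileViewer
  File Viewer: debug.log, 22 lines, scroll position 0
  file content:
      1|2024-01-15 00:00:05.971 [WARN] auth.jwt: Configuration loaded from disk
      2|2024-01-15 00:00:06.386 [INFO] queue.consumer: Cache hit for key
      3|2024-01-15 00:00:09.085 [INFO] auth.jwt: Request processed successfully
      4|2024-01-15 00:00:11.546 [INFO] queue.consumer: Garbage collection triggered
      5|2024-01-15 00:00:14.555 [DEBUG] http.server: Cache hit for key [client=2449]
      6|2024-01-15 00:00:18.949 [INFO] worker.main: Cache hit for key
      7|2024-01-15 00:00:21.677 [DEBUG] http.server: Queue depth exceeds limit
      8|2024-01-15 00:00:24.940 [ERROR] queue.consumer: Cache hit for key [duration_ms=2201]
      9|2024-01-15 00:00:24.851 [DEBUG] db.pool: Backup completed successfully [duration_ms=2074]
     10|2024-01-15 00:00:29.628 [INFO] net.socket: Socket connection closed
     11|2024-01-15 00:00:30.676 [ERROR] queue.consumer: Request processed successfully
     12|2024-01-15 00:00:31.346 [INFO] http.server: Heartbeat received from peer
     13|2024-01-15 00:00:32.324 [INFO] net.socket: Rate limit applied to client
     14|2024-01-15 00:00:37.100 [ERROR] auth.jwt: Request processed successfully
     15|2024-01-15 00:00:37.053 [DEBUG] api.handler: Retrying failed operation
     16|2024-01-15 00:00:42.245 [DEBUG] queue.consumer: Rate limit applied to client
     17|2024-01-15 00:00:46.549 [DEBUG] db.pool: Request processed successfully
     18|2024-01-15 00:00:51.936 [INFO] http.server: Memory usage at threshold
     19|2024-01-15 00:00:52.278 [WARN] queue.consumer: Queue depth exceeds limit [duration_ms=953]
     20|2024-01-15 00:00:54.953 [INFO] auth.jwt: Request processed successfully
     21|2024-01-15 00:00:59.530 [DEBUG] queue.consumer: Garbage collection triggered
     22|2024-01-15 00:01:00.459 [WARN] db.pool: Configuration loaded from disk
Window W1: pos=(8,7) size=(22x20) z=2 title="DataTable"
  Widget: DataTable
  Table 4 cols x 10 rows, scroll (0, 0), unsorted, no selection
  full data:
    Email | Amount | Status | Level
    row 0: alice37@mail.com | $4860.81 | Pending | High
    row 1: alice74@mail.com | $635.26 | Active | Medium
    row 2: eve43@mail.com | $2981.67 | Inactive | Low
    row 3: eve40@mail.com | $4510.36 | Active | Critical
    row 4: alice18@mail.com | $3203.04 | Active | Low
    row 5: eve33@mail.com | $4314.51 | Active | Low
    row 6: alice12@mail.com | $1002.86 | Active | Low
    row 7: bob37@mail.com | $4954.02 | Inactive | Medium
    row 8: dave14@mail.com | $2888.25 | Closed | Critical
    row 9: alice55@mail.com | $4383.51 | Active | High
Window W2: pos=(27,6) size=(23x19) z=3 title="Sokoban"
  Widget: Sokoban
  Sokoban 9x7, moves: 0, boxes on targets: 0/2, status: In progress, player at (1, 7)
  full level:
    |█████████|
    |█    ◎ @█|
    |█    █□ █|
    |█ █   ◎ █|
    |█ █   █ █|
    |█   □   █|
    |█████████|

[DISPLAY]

┃2024-01-15┏━━━━━━━━━━━━━━━━━━━━━┓th.░┃     
━━━━━━━━━━━┃ Sokoban             ┃eue░┃     
ble        ┠─────────────────────┨ttp░┃     
───────────┃█████████            ┃rke░┃     
         │A┃█    ◎ @█            ┃ttp░┃     
─────────┼─┃█    █□ █            ┃ueu░┃     
@mail.com│$┃█ █   ◎ █            ┃b.p░┃     
@mail.com│$┃█ █   █ █            ┃t.s░┃     
ail.com  │$┃█   □   █            ┃ueu░┃     
ail.com  │$┃█████████            ┃tp.░┃     
@mail.com│$┃Moves: 0  0/2        ┃t.s▼┃     
ail.com  │$┃                     ┃━━━━┛     
@mail.com│$┃                     ┃          
ail.com  │$┃                     ┃          
mail.com │$┃                     ┃          
@mail.com│$┃                     ┃          
           ┃                     ┃          


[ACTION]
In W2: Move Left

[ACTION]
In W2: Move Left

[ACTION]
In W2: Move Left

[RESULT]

┃2024-01-15┏━━━━━━━━━━━━━━━━━━━━━┓th.░┃     
━━━━━━━━━━━┃ Sokoban             ┃eue░┃     
ble        ┠─────────────────────┨ttp░┃     
───────────┃█████████            ┃rke░┃     
         │A┃█   @◎  █            ┃ttp░┃     
─────────┼─┃█    █□ █            ┃ueu░┃     
@mail.com│$┃█ █   ◎ █            ┃b.p░┃     
@mail.com│$┃█ █   █ █            ┃t.s░┃     
ail.com  │$┃█   □   █            ┃ueu░┃     
ail.com  │$┃█████████            ┃tp.░┃     
@mail.com│$┃Moves: 3  0/2        ┃t.s▼┃     
ail.com  │$┃                     ┃━━━━┛     
@mail.com│$┃                     ┃          
ail.com  │$┃                     ┃          
mail.com │$┃                     ┃          
@mail.com│$┃                     ┃          
           ┃                     ┃          


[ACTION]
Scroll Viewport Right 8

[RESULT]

24-01-15┏━━━━━━━━━━━━━━━━━━━━━┓th.░┃        
━━━━━━━━┃ Sokoban             ┃eue░┃        
        ┠─────────────────────┨ttp░┃        
────────┃█████████            ┃rke░┃        
      │A┃█   @◎  █            ┃ttp░┃        
──────┼─┃█    █□ █            ┃ueu░┃        
il.com│$┃█ █   ◎ █            ┃b.p░┃        
il.com│$┃█ █   █ █            ┃t.s░┃        
.com  │$┃█   □   █            ┃ueu░┃        
.com  │$┃█████████            ┃tp.░┃        
il.com│$┃Moves: 3  0/2        ┃t.s▼┃        
.com  │$┃                     ┃━━━━┛        
il.com│$┃                     ┃             
.com  │$┃                     ┃             
l.com │$┃                     ┃             
il.com│$┃                     ┃             
        ┃                     ┃             


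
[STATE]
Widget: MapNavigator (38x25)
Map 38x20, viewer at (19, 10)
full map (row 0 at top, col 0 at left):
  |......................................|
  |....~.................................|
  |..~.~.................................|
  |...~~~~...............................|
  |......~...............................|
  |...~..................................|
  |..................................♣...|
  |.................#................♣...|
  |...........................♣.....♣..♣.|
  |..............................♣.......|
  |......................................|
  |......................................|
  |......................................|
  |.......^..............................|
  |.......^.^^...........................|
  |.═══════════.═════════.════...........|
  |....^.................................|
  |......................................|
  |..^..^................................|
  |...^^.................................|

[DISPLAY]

                                      
                                      
......................................
....~.................................
..~.~.................................
...~~~~...............................
......~...............................
...~..................................
..................................♣...
.................#................♣...
...........................♣.....♣..♣.
..............................♣.......
...................@..................
......................................
......................................
.......^..............................
.......^.^^...........................
.═══════════.═════════.════...........
....^.................................
......................................
..^..^................................
...^^.................................
                                      
                                      
                                      


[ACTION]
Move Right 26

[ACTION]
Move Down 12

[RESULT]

................♣...                  
.........♣.....♣..♣.                  
............♣.......                  
....................                  
....................                  
....................                  
....................                  
....................                  
════.════...........                  
....................                  
....................                  
....................                  
...................@                  
                                      
                                      
                                      
                                      
                                      
                                      
                                      
                                      
                                      
                                      
                                      
                                      


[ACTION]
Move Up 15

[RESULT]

                                      
                                      
                                      
                                      
                                      
                                      
                                      
                                      
....................                  
....................                  
....................                  
....................                  
...................@                  
....................                  
................♣...                  
................♣...                  
.........♣.....♣..♣.                  
............♣.......                  
....................                  
....................                  
....................                  
....................                  
....................                  
════.════...........                  
....................                  


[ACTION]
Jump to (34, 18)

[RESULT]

...................♣...               
..#................♣...               
............♣.....♣..♣.               
...............♣.......               
.......................               
.......................               
.......................               
.......................               
.......................               
═══════.════...........               
.......................               
.......................               
...................@...               
.......................               
                                      
                                      
                                      
                                      
                                      
                                      
                                      
                                      
                                      
                                      
                                      


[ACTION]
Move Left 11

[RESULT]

..............................♣...    
.............#................♣...    
.......................♣.....♣..♣.    
..........................♣.......    
..................................    
..................................    
..................................    
...^..............................    
...^.^^...........................    
════════.═════════.════...........    
^.................................    
..................................    
.^.................@..............    
^.................................    
                                      
                                      
                                      
                                      
                                      
                                      
                                      
                                      
                                      
                                      
                                      


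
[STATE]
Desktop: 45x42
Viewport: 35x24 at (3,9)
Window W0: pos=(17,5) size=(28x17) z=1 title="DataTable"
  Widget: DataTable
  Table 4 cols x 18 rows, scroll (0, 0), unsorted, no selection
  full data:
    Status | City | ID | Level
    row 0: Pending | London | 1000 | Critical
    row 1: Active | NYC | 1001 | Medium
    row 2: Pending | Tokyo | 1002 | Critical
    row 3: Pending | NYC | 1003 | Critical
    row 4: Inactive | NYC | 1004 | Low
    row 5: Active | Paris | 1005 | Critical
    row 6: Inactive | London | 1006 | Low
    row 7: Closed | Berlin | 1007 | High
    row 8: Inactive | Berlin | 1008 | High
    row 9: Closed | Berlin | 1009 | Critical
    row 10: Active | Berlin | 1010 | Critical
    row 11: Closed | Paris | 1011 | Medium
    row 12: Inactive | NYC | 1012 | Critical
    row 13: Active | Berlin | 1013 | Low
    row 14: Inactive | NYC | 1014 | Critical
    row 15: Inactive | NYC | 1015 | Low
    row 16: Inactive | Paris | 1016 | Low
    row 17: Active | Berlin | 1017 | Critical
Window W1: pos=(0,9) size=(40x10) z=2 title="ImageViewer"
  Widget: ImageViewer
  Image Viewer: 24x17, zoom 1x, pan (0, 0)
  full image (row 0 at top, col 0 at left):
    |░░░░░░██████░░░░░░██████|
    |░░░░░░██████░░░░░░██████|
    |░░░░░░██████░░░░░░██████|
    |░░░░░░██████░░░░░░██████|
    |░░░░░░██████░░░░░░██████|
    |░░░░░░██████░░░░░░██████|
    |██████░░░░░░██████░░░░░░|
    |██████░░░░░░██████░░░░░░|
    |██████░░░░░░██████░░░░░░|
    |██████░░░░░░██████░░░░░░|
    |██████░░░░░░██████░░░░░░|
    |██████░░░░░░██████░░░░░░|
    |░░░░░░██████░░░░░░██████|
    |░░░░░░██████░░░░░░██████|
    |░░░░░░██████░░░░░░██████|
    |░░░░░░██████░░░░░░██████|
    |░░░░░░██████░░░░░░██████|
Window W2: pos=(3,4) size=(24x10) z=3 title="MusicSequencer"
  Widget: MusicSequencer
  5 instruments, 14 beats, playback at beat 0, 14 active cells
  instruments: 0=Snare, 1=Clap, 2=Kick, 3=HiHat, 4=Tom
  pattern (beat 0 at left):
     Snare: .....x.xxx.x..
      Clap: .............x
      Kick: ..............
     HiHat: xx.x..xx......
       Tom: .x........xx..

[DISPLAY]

┃  Clap·············█  ┃━━━━━━━━━━━
┃  Kick··············  ┃           
┃ HiHat██·█··██······  ┃───────────
┃   Tom·█········██··  ┃           
┗━━━━━━━━━━━━━━━━━━━━━━┛           
░░░░██████░░░░░░██████             
░░░░██████░░░░░░██████             
░░░░██████░░░░░░██████             
░░░░██████░░░░░░██████             
━━━━━━━━━━━━━━━━━━━━━━━━━━━━━━━━━━━
              ┃Closed  │Berlin│1009
              ┃Active  │Berlin│1010
              ┗━━━━━━━━━━━━━━━━━━━━
                                   
                                   
                                   
                                   
                                   
                                   
                                   
                                   
                                   
                                   
                                   


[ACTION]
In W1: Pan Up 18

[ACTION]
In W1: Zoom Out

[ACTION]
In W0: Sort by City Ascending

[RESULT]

┃  Clap·············█  ┃━━━━━━━━━━━
┃  Kick··············  ┃           
┃ HiHat██·█··██······  ┃───────────
┃   Tom·█········██··  ┃           
┗━━━━━━━━━━━━━━━━━━━━━━┛           
░░░░██████░░░░░░██████             
░░░░██████░░░░░░██████             
░░░░██████░░░░░░██████             
░░░░██████░░░░░░██████             
━━━━━━━━━━━━━━━━━━━━━━━━━━━━━━━━━━━
              ┃Pending │NYC   │1003
              ┃Inactive│NYC   │1004
              ┗━━━━━━━━━━━━━━━━━━━━
                                   
                                   
                                   
                                   
                                   
                                   
                                   
                                   
                                   
                                   
                                   


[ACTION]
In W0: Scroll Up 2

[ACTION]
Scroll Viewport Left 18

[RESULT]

┏━━┃  Clap·············█  ┃━━━━━━━━
┃ I┃  Kick··············  ┃        
┠──┃ HiHat██·█··██······  ┃────────
┃░░┃   Tom·█········██··  ┃        
┃░░┗━━━━━━━━━━━━━━━━━━━━━━┛        
┃░░░░░░██████░░░░░░██████          
┃░░░░░░██████░░░░░░██████          
┃░░░░░░██████░░░░░░██████          
┃░░░░░░██████░░░░░░██████          
┗━━━━━━━━━━━━━━━━━━━━━━━━━━━━━━━━━━
                 ┃Pending │NYC   │1
                 ┃Inactive│NYC   │1
                 ┗━━━━━━━━━━━━━━━━━
                                   
                                   
                                   
                                   
                                   
                                   
                                   
                                   
                                   
                                   
                                   


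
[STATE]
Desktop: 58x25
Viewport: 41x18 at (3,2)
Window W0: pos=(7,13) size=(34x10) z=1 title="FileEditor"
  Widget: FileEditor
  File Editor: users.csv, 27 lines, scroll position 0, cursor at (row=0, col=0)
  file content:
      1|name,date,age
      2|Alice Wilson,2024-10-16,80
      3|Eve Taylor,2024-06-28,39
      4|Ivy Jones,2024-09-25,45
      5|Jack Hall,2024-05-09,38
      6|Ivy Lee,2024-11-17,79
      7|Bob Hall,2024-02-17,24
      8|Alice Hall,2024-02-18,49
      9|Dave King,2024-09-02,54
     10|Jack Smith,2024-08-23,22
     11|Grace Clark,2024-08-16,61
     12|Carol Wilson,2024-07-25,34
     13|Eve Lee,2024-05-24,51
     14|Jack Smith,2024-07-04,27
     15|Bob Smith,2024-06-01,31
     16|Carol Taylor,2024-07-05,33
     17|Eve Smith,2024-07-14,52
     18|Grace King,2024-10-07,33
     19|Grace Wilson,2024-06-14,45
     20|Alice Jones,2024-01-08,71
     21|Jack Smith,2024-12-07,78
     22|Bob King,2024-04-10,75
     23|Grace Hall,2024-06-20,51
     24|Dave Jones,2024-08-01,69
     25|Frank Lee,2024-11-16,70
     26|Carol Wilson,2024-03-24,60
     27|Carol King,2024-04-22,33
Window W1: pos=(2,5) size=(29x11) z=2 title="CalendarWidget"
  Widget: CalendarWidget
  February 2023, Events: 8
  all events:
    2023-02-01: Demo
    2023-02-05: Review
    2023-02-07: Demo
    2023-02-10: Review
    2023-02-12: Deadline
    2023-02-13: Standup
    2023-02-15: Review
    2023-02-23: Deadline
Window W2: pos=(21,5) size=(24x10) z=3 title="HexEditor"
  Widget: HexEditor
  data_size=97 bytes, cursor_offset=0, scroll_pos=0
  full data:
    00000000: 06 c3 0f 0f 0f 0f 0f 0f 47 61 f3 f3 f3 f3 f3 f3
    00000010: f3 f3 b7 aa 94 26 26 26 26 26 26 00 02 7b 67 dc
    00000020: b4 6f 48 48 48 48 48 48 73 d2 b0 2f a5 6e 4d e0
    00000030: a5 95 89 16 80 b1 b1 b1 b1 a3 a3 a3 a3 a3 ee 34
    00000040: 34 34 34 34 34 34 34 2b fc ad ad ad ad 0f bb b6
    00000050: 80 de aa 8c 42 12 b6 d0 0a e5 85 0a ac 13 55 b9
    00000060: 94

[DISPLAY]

                                         
                                         
                                         
━━━━━━━━━━━━━━━━━━┏━━━━━━━━━━━━━━━━━━━━━━
 CalendarWidget   ┃ HexEditor            
──────────────────┠──────────────────────
       February 20┃00000000  06 c3 0f 0f 
Mo Tu We Th Fr Sa ┃00000010  f3 f3 b7 aa 
       1*  2  3  4┃00000020  b4 6f 48 48 
 6  7*  8  9 10* 1┃00000030  a5 95 89 16 
13* 14 15* 16 17 1┃00000040  34 34 34 34 
20 21 22 23* 24 25┃00000050  80 de aa 8c 
27 28             ┗━━━━━━━━━━━━━━━━━━━━━━
━━━━━━━━━━━━━━━━━━━━━━━━━━━┛─────────┨   
    ┃█ame,date,age                  ▲┃   
    ┃Alice Wilson,2024-10-16,80     █┃   
    ┃Eve Taylor,2024-06-28,39       ░┃   
    ┃Ivy Jones,2024-09-25,45        ░┃   


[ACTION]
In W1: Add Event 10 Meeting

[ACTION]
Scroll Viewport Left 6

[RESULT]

                                         
                                         
                                         
  ┏━━━━━━━━━━━━━━━━━━┏━━━━━━━━━━━━━━━━━━━
  ┃ CalendarWidget   ┃ HexEditor         
  ┠──────────────────┠───────────────────
  ┃       February 20┃00000000  06 c3 0f 
  ┃Mo Tu We Th Fr Sa ┃00000010  f3 f3 b7 
  ┃       1*  2  3  4┃00000020  b4 6f 48 
  ┃ 6  7*  8  9 10* 1┃00000030  a5 95 89 
  ┃13* 14 15* 16 17 1┃00000040  34 34 34 
  ┃20 21 22 23* 24 25┃00000050  80 de aa 
  ┃27 28             ┗━━━━━━━━━━━━━━━━━━━
  ┗━━━━━━━━━━━━━━━━━━━━━━━━━━━┛─────────┨
       ┃█ame,date,age                  ▲┃
       ┃Alice Wilson,2024-10-16,80     █┃
       ┃Eve Taylor,2024-06-28,39       ░┃
       ┃Ivy Jones,2024-09-25,45        ░┃


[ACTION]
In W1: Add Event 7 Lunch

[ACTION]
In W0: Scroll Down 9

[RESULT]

                                         
                                         
                                         
  ┏━━━━━━━━━━━━━━━━━━┏━━━━━━━━━━━━━━━━━━━
  ┃ CalendarWidget   ┃ HexEditor         
  ┠──────────────────┠───────────────────
  ┃       February 20┃00000000  06 c3 0f 
  ┃Mo Tu We Th Fr Sa ┃00000010  f3 f3 b7 
  ┃       1*  2  3  4┃00000020  b4 6f 48 
  ┃ 6  7*  8  9 10* 1┃00000030  a5 95 89 
  ┃13* 14 15* 16 17 1┃00000040  34 34 34 
  ┃20 21 22 23* 24 25┃00000050  80 de aa 
  ┃27 28             ┗━━━━━━━━━━━━━━━━━━━
  ┗━━━━━━━━━━━━━━━━━━━━━━━━━━━┛─────────┨
       ┃Jack Smith,2024-08-23,22       ▲┃
       ┃Grace Clark,2024-08-16,61      ░┃
       ┃Carol Wilson,2024-07-25,34     █┃
       ┃Eve Lee,2024-05-24,51          ░┃


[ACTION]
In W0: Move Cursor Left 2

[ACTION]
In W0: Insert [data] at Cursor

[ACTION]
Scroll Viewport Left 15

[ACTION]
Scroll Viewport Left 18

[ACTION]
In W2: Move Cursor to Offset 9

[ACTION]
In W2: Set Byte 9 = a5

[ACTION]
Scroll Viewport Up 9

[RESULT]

                                         
                                         
                                         
                                         
                                         
  ┏━━━━━━━━━━━━━━━━━━┏━━━━━━━━━━━━━━━━━━━
  ┃ CalendarWidget   ┃ HexEditor         
  ┠──────────────────┠───────────────────
  ┃       February 20┃00000000  06 c3 0f 
  ┃Mo Tu We Th Fr Sa ┃00000010  f3 f3 b7 
  ┃       1*  2  3  4┃00000020  b4 6f 48 
  ┃ 6  7*  8  9 10* 1┃00000030  a5 95 89 
  ┃13* 14 15* 16 17 1┃00000040  34 34 34 
  ┃20 21 22 23* 24 25┃00000050  80 de aa 
  ┃27 28             ┗━━━━━━━━━━━━━━━━━━━
  ┗━━━━━━━━━━━━━━━━━━━━━━━━━━━┛─────────┨
       ┃Jack Smith,2024-08-23,22       ▲┃
       ┃Grace Clark,2024-08-16,61      ░┃


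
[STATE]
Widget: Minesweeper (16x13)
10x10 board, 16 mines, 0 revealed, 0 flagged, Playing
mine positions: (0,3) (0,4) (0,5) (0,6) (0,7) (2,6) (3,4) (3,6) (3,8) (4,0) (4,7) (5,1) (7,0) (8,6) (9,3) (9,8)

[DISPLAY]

■■■■■■■■■■      
■■■■■■■■■■      
■■■■■■■■■■      
■■■■■■■■■■      
■■■■■■■■■■      
■■■■■■■■■■      
■■■■■■■■■■      
■■■■■■■■■■      
■■■■■■■■■■      
■■■■■■■■■■      
                
                
                


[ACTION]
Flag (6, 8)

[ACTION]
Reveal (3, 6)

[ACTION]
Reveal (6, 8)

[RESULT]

■■■✹✹✹✹✹■■      
■■■■■■■■■■      
■■■■■■✹■■■      
■■■■✹■✹■✹■      
✹■■■■■■✹■■      
■✹■■■■■■■■      
■■■■■■■■⚑■      
✹■■■■■■■■■      
■■■■■■✹■■■      
■■■✹■■■■✹■      
                
                
                


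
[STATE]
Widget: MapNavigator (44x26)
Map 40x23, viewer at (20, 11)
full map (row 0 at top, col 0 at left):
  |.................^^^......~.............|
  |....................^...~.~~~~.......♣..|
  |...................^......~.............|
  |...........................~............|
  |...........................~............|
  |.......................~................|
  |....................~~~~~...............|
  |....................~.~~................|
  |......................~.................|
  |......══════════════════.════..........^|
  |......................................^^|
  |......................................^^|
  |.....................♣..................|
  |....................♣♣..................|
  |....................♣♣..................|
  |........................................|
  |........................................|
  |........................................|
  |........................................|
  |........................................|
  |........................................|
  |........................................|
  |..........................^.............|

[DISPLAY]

                                            
                                            
  .................^^^......~.............  
  ....................^...~.~~~~.......♣..  
  ...................^......~.............  
  ...........................~............  
  ...........................~............  
  .......................~................  
  ....................~~~~~...............  
  ....................~.~~................  
  ......................~.................  
  ......══════════════════.════..........^  
  ......................................^^  
  ....................@.................^^  
  .....................♣..................  
  ....................♣♣..................  
  ....................♣♣..................  
  ........................................  
  ........................................  
  ........................................  
  ........................................  
  ........................................  
  ........................................  
  ........................................  
  ..........................^.............  
                                            


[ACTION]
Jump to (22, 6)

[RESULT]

                                            
                                            
                                            
                                            
                                            
                                            
                                            
.................^^^......~.............    
....................^...~.~~~~.......♣..    
...................^......~.............    
...........................~............    
...........................~............    
.......................~................    
....................~~@~~...............    
....................~.~~................    
......................~.................    
......══════════════════.════..........^    
......................................^^    
......................................^^    
.....................♣..................    
....................♣♣..................    
....................♣♣..................    
........................................    
........................................    
........................................    
........................................    


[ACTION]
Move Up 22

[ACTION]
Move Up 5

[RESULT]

                                            
                                            
                                            
                                            
                                            
                                            
                                            
                                            
                                            
                                            
                                            
                                            
                                            
.................^^^..@...~.............    
....................^...~.~~~~.......♣..    
...................^......~.............    
...........................~............    
...........................~............    
.......................~................    
....................~~~~~...............    
....................~.~~................    
......................~.................    
......══════════════════.════..........^    
......................................^^    
......................................^^    
.....................♣..................    
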